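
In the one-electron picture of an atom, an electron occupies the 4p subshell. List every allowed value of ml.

-1, 0, 1

The 4p subshell has l = 1, and ml takes every integer from −l to +l. With l = 1 that gives the 3 values -1, 0, 1.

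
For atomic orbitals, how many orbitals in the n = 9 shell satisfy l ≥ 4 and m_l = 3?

5

The n = 9 shell has l = 0 through 8; check each.
Contributions: l=4 → 1; l=5 → 1; l=6 → 1; l=7 → 1; l=8 → 1.
Total orbitals: 1 + 1 + 1 + 1 + 1 = 5.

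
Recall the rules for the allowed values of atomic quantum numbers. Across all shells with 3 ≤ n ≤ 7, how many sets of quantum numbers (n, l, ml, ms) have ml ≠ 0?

For each n in the range, tally the orbitals obeying ml ≠ 0:
n=3 → 6; n=4 → 12; n=5 → 20; n=6 → 30; n=7 → 42.
Orbitals: 6 + 12 + 20 + 30 + 42 = 110. Including both spin states (ms = ±1/2) gives 2 × 110 = 220 states.

220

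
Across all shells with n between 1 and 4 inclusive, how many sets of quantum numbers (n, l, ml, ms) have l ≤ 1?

Work shell by shell — for each n, count the (l, ml) pairs that satisfy l ≤ 1:
n=1 → 1; n=2 → 4; n=3 → 4; n=4 → 4.
Orbitals: 1 + 4 + 4 + 4 = 13. Including both spin states (ms = ±1/2) gives 2 × 13 = 26 states.

26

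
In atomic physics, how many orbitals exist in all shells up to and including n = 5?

Total orbitals = 1² + 2² + 3² + 4² + 5² = 55.

55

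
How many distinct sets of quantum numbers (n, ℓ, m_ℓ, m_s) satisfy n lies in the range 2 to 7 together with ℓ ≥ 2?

230

Work shell by shell — for each n, count the (ℓ, m_ℓ) pairs that satisfy ℓ ≥ 2:
n=3 → 5; n=4 → 12; n=5 → 21; n=6 → 32; n=7 → 45.
Orbitals: 5 + 12 + 21 + 32 + 45 = 115. Including both spin states (m_s = ±1/2) gives 2 × 115 = 230 states.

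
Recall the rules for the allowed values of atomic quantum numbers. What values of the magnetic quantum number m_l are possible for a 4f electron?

-3, -2, -1, 0, 1, 2, 3

The 4f subshell has l = 3, and m_l takes every integer from −l to +l. With l = 3 that gives the 7 values -3, -2, -1, 0, 1, 2, 3.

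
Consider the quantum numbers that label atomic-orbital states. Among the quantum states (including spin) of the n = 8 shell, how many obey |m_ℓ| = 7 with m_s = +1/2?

Go through ℓ = 0, …, 7 (the values permitted for n = 8).
Per ℓ-value: ℓ=7 → 2.
Orbitals: 2. With m_s fixed to a single value there is one state per orbital, giving 2 states.

2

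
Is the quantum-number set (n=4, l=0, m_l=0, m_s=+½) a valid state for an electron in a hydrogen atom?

Allowed

n = 4 is a positive integer. l = 0 satisfies 0 ≤ l ≤ n−1 = 3. m_l = 0 lies in the range −l … +l (here 0). m_s = +1/2 is one of ±1/2.
All four constraints are satisfied.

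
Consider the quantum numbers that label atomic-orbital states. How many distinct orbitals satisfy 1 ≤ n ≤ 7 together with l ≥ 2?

Treat each shell separately and count matching orbitals:
n=3 → 5; n=4 → 12; n=5 → 21; n=6 → 32; n=7 → 45.
Total orbitals: 5 + 12 + 21 + 32 + 45 = 115.

115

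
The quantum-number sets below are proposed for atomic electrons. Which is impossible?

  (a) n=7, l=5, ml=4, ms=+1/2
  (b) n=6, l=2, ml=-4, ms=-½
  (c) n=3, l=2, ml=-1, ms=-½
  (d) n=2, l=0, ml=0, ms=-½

(b) has |ml| = 4 > l = 2, violating −l ≤ ml ≤ l.
The remaining sets (a), (c), (d) satisfy all four rules.

(b)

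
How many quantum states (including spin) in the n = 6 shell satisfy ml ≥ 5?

2

With n = 6 the allowed l are 0, 1, …, 5.
Contributions: l=5 → 1.
Orbitals: 1. Each orbital carries two spin states, so 1 × 2 = 2 states.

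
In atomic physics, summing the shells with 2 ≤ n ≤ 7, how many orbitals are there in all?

Shell n has n² orbitals: 2²=4 + 3²=9 + 4²=16 + 5²=25 + 6²=36 + 7²=49 = 139 orbitals.

139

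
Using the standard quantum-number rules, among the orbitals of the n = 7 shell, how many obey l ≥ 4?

For n = 7, l ranges over 0 … 6.
The (l, ml) pairs meeting l ≥ 4 give: l=4 → 9; l=5 → 11; l=6 → 13.
Total orbitals: 9 + 11 + 13 = 33.

33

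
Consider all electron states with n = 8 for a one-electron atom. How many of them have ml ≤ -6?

6

With n = 8 the allowed l are 0, 1, …, 7.
The (l, ml) pairs meeting ml ≤ -6 give: l=6 → 1; l=7 → 2.
Orbitals: 1 + 2 = 3. Each orbital carries two spin states, so 3 × 2 = 6 states.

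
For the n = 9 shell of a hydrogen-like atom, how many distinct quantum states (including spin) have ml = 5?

8

Go through l = 0, …, 8 (the values permitted for n = 9).
The (l, ml) pairs meeting ml = 5 give: l=5 → 1; l=6 → 1; l=7 → 1; l=8 → 1.
Orbitals: 1 + 1 + 1 + 1 = 4. Each orbital carries two spin states, so 4 × 2 = 8 states.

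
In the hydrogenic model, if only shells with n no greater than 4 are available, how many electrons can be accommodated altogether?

60

Total orbitals = 1² + 2² + 3² + 4² = 30. Doubling for spin gives 60 electrons.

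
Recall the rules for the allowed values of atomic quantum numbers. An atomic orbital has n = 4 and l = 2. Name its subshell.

4d

l = 2 corresponds to the letter 'd', so the subshell is 4d.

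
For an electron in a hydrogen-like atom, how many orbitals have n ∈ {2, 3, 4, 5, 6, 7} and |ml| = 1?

Per-shell orbital counts meeting the constraint:
n=2 → 2; n=3 → 4; n=4 → 6; n=5 → 8; n=6 → 10; n=7 → 12.
Total orbitals: 2 + 4 + 6 + 8 + 10 + 12 = 42.

42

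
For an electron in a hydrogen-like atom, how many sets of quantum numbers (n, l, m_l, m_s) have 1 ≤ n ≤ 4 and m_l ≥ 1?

20

For each n in the range, tally the orbitals obeying m_l ≥ 1:
n=2 → 1; n=3 → 3; n=4 → 6.
Orbitals: 1 + 3 + 6 = 10. Including both spin states (m_s = ±1/2) gives 2 × 10 = 20 states.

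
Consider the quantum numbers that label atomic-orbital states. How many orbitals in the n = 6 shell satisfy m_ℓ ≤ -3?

For n = 6, ℓ ranges over 0 … 5.
The (ℓ, m_ℓ) pairs meeting m_ℓ ≤ -3 give: ℓ=3 → 1; ℓ=4 → 2; ℓ=5 → 3.
Total orbitals: 1 + 2 + 3 = 6.

6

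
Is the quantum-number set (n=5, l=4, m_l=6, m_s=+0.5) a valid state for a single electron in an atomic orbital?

No

The magnetic quantum number must satisfy −l ≤ m_l ≤ l. With l = 4, m_l can only be -4, -3, -2, -1, 0, 1, 2, 3, 4, so m_l = 6 is forbidden.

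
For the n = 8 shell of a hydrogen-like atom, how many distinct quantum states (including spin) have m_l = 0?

Go through l = 0, …, 7 (the values permitted for n = 8).
Contributions: l=0 → 1; l=1 → 1; l=2 → 1; l=3 → 1; l=4 → 1; l=5 → 1; l=6 → 1; l=7 → 1.
Orbitals: 1 + 1 + 1 + 1 + 1 + 1 + 1 + 1 = 8. Each orbital carries two spin states, so 8 × 2 = 16 states.

16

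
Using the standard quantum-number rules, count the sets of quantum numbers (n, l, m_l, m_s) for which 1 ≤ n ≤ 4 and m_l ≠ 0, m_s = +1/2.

20

Treat each shell separately and count matching orbitals:
n=2 → 2; n=3 → 6; n=4 → 12.
Orbitals: 2 + 6 + 12 = 20. With m_s fixed to +1/2 there is one state per orbital, so 20 states.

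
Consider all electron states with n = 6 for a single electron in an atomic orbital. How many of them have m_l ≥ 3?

12

The n = 6 shell has l = 0 through 5; check each.
Orbitals with m_l ≥ 3, by l: l=3 → 1; l=4 → 2; l=5 → 3.
Orbitals: 1 + 2 + 3 = 6. Each orbital carries two spin states, so 6 × 2 = 12 states.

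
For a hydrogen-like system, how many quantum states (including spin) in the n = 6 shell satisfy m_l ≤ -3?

12

For n = 6, l ranges over 0 … 5.
The (l, m_l) pairs meeting m_l ≤ -3 give: l=3 → 1; l=4 → 2; l=5 → 3.
Orbitals: 1 + 2 + 3 = 6. Each orbital carries two spin states, so 6 × 2 = 12 states.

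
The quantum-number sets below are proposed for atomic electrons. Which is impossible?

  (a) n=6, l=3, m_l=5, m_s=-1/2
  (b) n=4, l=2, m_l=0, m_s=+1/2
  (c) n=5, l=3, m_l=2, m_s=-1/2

(a) has |m_l| = 5 > l = 3, violating −l ≤ m_l ≤ l.
The remaining sets (b), (c) satisfy all four rules.

(a)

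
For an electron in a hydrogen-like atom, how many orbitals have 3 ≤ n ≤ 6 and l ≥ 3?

Count contributing orbitals for each principal shell:
n=4 → 7; n=5 → 16; n=6 → 27.
Total orbitals: 7 + 16 + 27 = 50.

50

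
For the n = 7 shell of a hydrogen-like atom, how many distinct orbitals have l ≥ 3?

40

Orbitals with l ≥ 3, by l: l=3 → 7; l=4 → 9; l=5 → 11; l=6 → 13.
Total orbitals: 7 + 9 + 11 + 13 = 40.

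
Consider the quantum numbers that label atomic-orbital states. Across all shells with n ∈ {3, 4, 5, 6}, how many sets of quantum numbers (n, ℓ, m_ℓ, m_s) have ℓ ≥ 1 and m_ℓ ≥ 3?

Count contributing orbitals for each principal shell:
n=4 → 1; n=5 → 3; n=6 → 6.
Orbitals: 1 + 3 + 6 = 10. Including both spin states (m_s = ±1/2) gives 2 × 10 = 20 states.

20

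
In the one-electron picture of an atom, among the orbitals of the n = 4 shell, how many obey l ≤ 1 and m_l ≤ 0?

The (l, m_l) pairs meeting l ≤ 1 and m_l ≤ 0 give: l=0 → 1; l=1 → 2.
Total orbitals: 1 + 2 = 3.

3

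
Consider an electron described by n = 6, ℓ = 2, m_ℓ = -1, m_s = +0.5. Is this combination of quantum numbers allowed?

Yes

n = 6 is a positive integer. ℓ = 2 satisfies 0 ≤ ℓ ≤ n−1 = 5. m_ℓ = -1 lies in the range −ℓ … +ℓ (here −2 … 2). m_s = +1/2 is one of ±1/2.
All four constraints are satisfied.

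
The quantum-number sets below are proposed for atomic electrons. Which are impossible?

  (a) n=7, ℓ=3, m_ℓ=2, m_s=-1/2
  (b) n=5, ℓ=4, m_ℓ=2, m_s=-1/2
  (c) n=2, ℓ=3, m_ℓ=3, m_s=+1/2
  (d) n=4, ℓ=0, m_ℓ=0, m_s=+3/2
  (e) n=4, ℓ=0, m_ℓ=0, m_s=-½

(c) has ℓ = 3 ≥ n = 2, violating 0 ≤ ℓ ≤ n−1.
(d) has m_s = +3/2, but an electron's spin must be ±1/2.
The remaining sets (a), (b), (e) satisfy all four rules.

(c) and (d)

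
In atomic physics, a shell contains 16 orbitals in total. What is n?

n = 4

n² = 16 ⇒ n = 4.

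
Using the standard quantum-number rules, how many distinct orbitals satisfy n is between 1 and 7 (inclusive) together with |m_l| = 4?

12

Go shell by shell, enumerating (l, m_l) with |m_l| = 4:
n=5 → 2; n=6 → 4; n=7 → 6.
Total orbitals: 2 + 4 + 6 = 12.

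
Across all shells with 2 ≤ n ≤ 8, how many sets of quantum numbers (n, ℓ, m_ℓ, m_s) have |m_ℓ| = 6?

For each n in the range, tally the orbitals obeying |m_ℓ| = 6:
n=7 → 2; n=8 → 4.
Orbitals: 2 + 4 = 6. Including both spin states (m_s = ±1/2) gives 2 × 6 = 12 states.

12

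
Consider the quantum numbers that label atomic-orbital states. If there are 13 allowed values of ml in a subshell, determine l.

ml ranges over 2l+1 integers, so 2l+1 = 13 ⇒ l = 6.

l = 6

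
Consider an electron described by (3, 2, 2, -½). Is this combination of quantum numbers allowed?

Valid

n = 3 is a positive integer. l = 2 satisfies 0 ≤ l ≤ n−1 = 2. ml = 2 lies in the range −l … +l (here −2 … 2). ms = -1/2 is one of ±1/2.
All four constraints are satisfied.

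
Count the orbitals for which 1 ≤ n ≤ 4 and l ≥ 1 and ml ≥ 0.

16

For each n in the range, tally the orbitals obeying l ≥ 1 and ml ≥ 0:
n=2 → 2; n=3 → 5; n=4 → 9.
Total orbitals: 2 + 5 + 9 = 16.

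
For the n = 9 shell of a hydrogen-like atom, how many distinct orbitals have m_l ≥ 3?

Contributions: l=3 → 1; l=4 → 2; l=5 → 3; l=6 → 4; l=7 → 5; l=8 → 6.
Total orbitals: 1 + 2 + 3 + 4 + 5 + 6 = 21.

21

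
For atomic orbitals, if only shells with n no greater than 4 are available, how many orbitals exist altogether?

Total orbitals = 1² + 2² + 3² + 4² = 30.

30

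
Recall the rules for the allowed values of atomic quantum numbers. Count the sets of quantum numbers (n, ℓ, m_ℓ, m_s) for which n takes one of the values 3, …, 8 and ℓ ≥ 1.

Treat each shell separately and count matching orbitals:
n=3 → 8; n=4 → 15; n=5 → 24; n=6 → 35; n=7 → 48; n=8 → 63.
Orbitals: 8 + 15 + 24 + 35 + 48 + 63 = 193. Including both spin states (m_s = ±1/2) gives 2 × 193 = 386 states.

386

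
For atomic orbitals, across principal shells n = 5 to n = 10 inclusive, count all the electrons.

710

Shell n has n² orbitals: 5²=25 + 6²=36 + 7²=49 + 8²=64 + 9²=81 + 10²=100 = 355 orbitals.
Two spin states per orbital: 2 × 355 = 710 electrons.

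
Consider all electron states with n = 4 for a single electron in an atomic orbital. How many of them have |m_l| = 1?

12

Per l-value: l=1 → 2; l=2 → 2; l=3 → 2.
Orbitals: 2 + 2 + 2 = 6. Each orbital carries two spin states, so 6 × 2 = 12 states.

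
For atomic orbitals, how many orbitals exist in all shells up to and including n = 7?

140

Total orbitals = 1² + 2² + 3² + 4² + 5² + 6² + 7² = 140.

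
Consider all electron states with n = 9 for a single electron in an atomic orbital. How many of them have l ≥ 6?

90

Go through l = 0, …, 8 (the values permitted for n = 9).
Per l-value: l=6 → 13; l=7 → 15; l=8 → 17.
Orbitals: 13 + 15 + 17 = 45. Each orbital carries two spin states, so 45 × 2 = 90 states.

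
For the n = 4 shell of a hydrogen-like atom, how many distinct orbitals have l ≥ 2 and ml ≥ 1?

5

With n = 4 the allowed l are 0, 1, …, 3.
Orbitals with l ≥ 2 and ml ≥ 1, by l: l=2 → 2; l=3 → 3.
Total orbitals: 2 + 3 = 5.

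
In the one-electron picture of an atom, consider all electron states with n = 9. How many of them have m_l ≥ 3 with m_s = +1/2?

With n = 9 the allowed l are 0, 1, …, 8.
The (l, m_l) pairs meeting m_l ≥ 3 give: l=3 → 1; l=4 → 2; l=5 → 3; l=6 → 4; l=7 → 5; l=8 → 6.
Orbitals: 1 + 2 + 3 + 4 + 5 + 6 = 21. With m_s fixed to a single value there is one state per orbital, giving 21 states.

21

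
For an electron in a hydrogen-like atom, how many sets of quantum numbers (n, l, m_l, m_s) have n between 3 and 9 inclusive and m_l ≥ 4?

Go shell by shell, enumerating (l, m_l) with m_l ≥ 4:
n=5 → 1; n=6 → 3; n=7 → 6; n=8 → 10; n=9 → 15.
Orbitals: 1 + 3 + 6 + 10 + 15 = 35. Including both spin states (m_s = ±1/2) gives 2 × 35 = 70 states.

70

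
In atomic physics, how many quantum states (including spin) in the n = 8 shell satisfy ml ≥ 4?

Go through l = 0, …, 7 (the values permitted for n = 8).
Per l-value: l=4 → 1; l=5 → 2; l=6 → 3; l=7 → 4.
Orbitals: 1 + 2 + 3 + 4 = 10. Each orbital carries two spin states, so 10 × 2 = 20 states.

20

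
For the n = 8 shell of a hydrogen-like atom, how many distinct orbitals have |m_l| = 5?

6

With n = 8 the allowed l are 0, 1, …, 7.
Orbitals with |m_l| = 5, by l: l=5 → 2; l=6 → 2; l=7 → 2.
Total orbitals: 2 + 2 + 2 = 6.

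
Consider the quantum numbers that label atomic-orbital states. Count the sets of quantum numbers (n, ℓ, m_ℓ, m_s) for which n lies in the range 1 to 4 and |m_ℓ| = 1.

Work shell by shell — for each n, count the (ℓ, m_ℓ) pairs that satisfy |m_ℓ| = 1:
n=2 → 2; n=3 → 4; n=4 → 6.
Orbitals: 2 + 4 + 6 = 12. Including both spin states (m_s = ±1/2) gives 2 × 12 = 24 states.

24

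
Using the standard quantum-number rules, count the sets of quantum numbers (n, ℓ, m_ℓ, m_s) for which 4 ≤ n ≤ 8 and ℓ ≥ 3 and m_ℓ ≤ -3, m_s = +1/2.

Work shell by shell — for each n, count the (ℓ, m_ℓ) pairs that satisfy ℓ ≥ 3 and m_ℓ ≤ -3:
n=4 → 1; n=5 → 3; n=6 → 6; n=7 → 10; n=8 → 15.
Orbitals: 1 + 3 + 6 + 10 + 15 = 35. With m_s fixed to +1/2 there is one state per orbital, so 35 states.

35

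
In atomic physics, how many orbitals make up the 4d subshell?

5

A subshell has 2l+1 orbitals; with l = 2, that's 5.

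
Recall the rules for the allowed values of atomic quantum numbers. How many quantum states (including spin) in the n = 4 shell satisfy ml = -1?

6

The n = 4 shell has l = 0 through 3; check each.
Contributions: l=1 → 1; l=2 → 1; l=3 → 1.
Orbitals: 1 + 1 + 1 = 3. Each orbital carries two spin states, so 3 × 2 = 6 states.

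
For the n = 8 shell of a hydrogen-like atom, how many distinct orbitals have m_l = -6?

2

The n = 8 shell has l = 0 through 7; check each.
Contributions: l=6 → 1; l=7 → 1.
Total orbitals: 1 + 1 = 2.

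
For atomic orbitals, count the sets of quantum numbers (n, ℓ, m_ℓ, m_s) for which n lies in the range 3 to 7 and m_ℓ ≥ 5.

8

Work shell by shell — for each n, count the (ℓ, m_ℓ) pairs that satisfy m_ℓ ≥ 5:
n=6 → 1; n=7 → 3.
Orbitals: 1 + 3 = 4. Including both spin states (m_s = ±1/2) gives 2 × 4 = 8 states.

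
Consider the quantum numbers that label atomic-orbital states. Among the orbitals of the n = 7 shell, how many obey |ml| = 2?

10

Contributions: l=2 → 2; l=3 → 2; l=4 → 2; l=5 → 2; l=6 → 2.
Total orbitals: 2 + 2 + 2 + 2 + 2 = 10.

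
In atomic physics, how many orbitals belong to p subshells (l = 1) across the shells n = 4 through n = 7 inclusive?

A p subshell (l = 1) exists for every n ≥ 2, so shells n = 4, 5, 6, 7 each contribute one — 4 subshells.
Since each p subshell has 2·1+1 = 3 orbitals, the total is 4 × 3 = 12.

12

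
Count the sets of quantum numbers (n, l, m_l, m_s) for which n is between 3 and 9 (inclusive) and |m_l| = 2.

112

Go shell by shell, enumerating (l, m_l) with |m_l| = 2:
n=3 → 2; n=4 → 4; n=5 → 6; n=6 → 8; n=7 → 10; n=8 → 12; n=9 → 14.
Orbitals: 2 + 4 + 6 + 8 + 10 + 12 + 14 = 56. Including both spin states (m_s = ±1/2) gives 2 × 56 = 112 states.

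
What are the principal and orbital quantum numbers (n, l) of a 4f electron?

n = 4, l = 3

The leading integer gives n = 4; the letter 'f' means l = 3.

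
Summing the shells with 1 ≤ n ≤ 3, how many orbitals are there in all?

Shell n has n² orbitals: 1²=1 + 2²=4 + 3²=9 = 14 orbitals.

14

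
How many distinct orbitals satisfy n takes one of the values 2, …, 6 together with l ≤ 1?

20

Per-shell orbital counts meeting the constraint:
n=2 → 4; n=3 → 4; n=4 → 4; n=5 → 4; n=6 → 4.
Total orbitals: 4 + 4 + 4 + 4 + 4 = 20.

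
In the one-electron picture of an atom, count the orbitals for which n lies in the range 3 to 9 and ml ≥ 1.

Work shell by shell — for each n, count the (l, ml) pairs that satisfy ml ≥ 1:
n=3 → 3; n=4 → 6; n=5 → 10; n=6 → 15; n=7 → 21; n=8 → 28; n=9 → 36.
Total orbitals: 3 + 6 + 10 + 15 + 21 + 28 + 36 = 119.

119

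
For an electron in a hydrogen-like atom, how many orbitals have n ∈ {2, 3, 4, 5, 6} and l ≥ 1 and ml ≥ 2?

20

Work shell by shell — for each n, count the (l, ml) pairs that satisfy l ≥ 1 and ml ≥ 2:
n=3 → 1; n=4 → 3; n=5 → 6; n=6 → 10.
Total orbitals: 1 + 3 + 6 + 10 = 20.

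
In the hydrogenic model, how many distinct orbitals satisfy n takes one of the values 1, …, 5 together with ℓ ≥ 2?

Go shell by shell, enumerating (ℓ, m_ℓ) with ℓ ≥ 2:
n=3 → 5; n=4 → 12; n=5 → 21.
Total orbitals: 5 + 12 + 21 = 38.

38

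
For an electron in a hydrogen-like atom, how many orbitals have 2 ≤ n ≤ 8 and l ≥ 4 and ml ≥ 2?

40

Treat each shell separately and count matching orbitals:
n=5 → 3; n=6 → 7; n=7 → 12; n=8 → 18.
Total orbitals: 3 + 7 + 12 + 18 = 40.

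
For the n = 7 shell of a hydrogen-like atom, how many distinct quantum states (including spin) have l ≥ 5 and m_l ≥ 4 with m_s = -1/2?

5

For n = 7, l ranges over 0 … 6.
The (l, m_l) pairs meeting l ≥ 5 and m_l ≥ 4 give: l=5 → 2; l=6 → 3.
Orbitals: 2 + 3 = 5. With m_s fixed to a single value there is one state per orbital, giving 5 states.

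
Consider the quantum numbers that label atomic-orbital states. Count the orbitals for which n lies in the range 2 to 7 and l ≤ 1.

Treat each shell separately and count matching orbitals:
n=2 → 4; n=3 → 4; n=4 → 4; n=5 → 4; n=6 → 4; n=7 → 4.
Total orbitals: 4 + 4 + 4 + 4 + 4 + 4 = 24.

24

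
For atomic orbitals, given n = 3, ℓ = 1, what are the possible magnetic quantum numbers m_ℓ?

m_ℓ takes every integer from −ℓ to +ℓ. With ℓ = 1 that gives the 3 values -1, 0, 1.

-1, 0, 1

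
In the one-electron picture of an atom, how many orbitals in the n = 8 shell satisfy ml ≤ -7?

1

The n = 8 shell has l = 0 through 7; check each.
Orbitals with ml ≤ -7, by l: l=7 → 1.
Total orbitals: 1.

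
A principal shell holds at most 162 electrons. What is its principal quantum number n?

n = 9

2n² = 162 ⇒ n² = 81 ⇒ n = 9.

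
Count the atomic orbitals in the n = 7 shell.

49

The n = 7 shell contains n² = 7² = 49 orbitals.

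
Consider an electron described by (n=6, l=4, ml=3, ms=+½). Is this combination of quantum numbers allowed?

n = 6 is a positive integer. l = 4 satisfies 0 ≤ l ≤ n−1 = 5. ml = 3 lies in the range −l … +l (here −4 … 4). ms = +1/2 is one of ±1/2.
All four constraints are satisfied.

Allowed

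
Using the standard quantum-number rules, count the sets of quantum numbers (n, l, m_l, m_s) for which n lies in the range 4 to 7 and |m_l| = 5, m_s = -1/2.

Per-shell orbital counts meeting the constraint:
n=6 → 2; n=7 → 4.
Orbitals: 2 + 4 = 6. With m_s fixed to -1/2 there is one state per orbital, so 6 states.

6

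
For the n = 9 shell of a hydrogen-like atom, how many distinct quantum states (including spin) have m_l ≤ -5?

20

Go through l = 0, …, 8 (the values permitted for n = 9).
Per l-value: l=5 → 1; l=6 → 2; l=7 → 3; l=8 → 4.
Orbitals: 1 + 2 + 3 + 4 = 10. Each orbital carries two spin states, so 10 × 2 = 20 states.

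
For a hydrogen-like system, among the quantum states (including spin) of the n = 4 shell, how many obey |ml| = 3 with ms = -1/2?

For n = 4, l ranges over 0 … 3.
Per l-value: l=3 → 2.
Orbitals: 2. With ms fixed to a single value there is one state per orbital, giving 2 states.

2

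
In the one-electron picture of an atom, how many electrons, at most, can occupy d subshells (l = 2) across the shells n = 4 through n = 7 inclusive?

A d subshell (l = 2) exists for every n ≥ 3, so shells n = 4, 5, 6, 7 each contribute one — 4 subshells.
Since each d subshell holds 2(2·2+1) = 10 electrons, the total is 4 × 10 = 40.

40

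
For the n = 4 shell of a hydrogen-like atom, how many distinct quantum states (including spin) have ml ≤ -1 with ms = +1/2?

6

With n = 4 the allowed l are 0, 1, …, 3.
The (l, ml) pairs meeting ml ≤ -1 give: l=1 → 1; l=2 → 2; l=3 → 3.
Orbitals: 1 + 2 + 3 = 6. With ms fixed to a single value there is one state per orbital, giving 6 states.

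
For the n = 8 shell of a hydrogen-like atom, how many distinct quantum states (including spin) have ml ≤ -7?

Go through l = 0, …, 7 (the values permitted for n = 8).
Orbitals with ml ≤ -7, by l: l=7 → 1.
Orbitals: 1. Each orbital carries two spin states, so 1 × 2 = 2 states.

2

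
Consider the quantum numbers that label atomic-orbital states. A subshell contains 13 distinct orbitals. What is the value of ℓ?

2ℓ+1 = 13 gives ℓ = 6.

ℓ = 6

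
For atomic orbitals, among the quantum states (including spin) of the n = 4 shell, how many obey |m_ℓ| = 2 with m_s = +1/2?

4

Go through ℓ = 0, …, 3 (the values permitted for n = 4).
Contributions: ℓ=2 → 2; ℓ=3 → 2.
Orbitals: 2 + 2 = 4. With m_s fixed to a single value there is one state per orbital, giving 4 states.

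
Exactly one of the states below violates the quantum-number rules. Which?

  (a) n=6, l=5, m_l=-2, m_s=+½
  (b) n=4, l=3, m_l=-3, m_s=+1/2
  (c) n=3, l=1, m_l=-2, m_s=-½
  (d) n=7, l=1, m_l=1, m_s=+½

(c) has |m_l| = 2 > l = 1, violating −l ≤ m_l ≤ l.
The remaining sets (a), (b), (d) satisfy all four rules.

(c)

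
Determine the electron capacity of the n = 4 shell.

32

A shell holds 2n² electrons: 2 × 4² = 2 × 16 = 32.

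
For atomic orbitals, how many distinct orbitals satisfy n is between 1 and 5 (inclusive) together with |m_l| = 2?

Count contributing orbitals for each principal shell:
n=3 → 2; n=4 → 4; n=5 → 6.
Total orbitals: 2 + 4 + 6 = 12.

12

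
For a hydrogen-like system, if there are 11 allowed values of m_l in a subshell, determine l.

l = 5

m_l ranges over 2l+1 integers, so 2l+1 = 11 ⇒ l = 5.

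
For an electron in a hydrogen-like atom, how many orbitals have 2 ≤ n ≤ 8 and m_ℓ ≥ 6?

4

Treat each shell separately and count matching orbitals:
n=7 → 1; n=8 → 3.
Total orbitals: 1 + 3 = 4.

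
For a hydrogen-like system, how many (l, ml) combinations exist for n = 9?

81

The n = 9 shell contains n² = 9² = 81 orbitals.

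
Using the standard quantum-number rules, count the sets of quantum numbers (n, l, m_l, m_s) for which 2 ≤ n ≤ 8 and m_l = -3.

Work shell by shell — for each n, count the (l, m_l) pairs that satisfy m_l = -3:
n=4 → 1; n=5 → 2; n=6 → 3; n=7 → 4; n=8 → 5.
Orbitals: 1 + 2 + 3 + 4 + 5 = 15. Including both spin states (m_s = ±1/2) gives 2 × 15 = 30 states.

30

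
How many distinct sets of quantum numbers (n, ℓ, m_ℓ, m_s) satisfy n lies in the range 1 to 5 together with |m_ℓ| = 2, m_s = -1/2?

12

For each n in the range, tally the orbitals obeying |m_ℓ| = 2:
n=3 → 2; n=4 → 4; n=5 → 6.
Orbitals: 2 + 4 + 6 = 12. With m_s fixed to -1/2 there is one state per orbital, so 12 states.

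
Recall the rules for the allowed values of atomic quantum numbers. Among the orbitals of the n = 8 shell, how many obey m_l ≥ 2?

21

With n = 8 the allowed l are 0, 1, …, 7.
The (l, m_l) pairs meeting m_l ≥ 2 give: l=2 → 1; l=3 → 2; l=4 → 3; l=5 → 4; l=6 → 5; l=7 → 6.
Total orbitals: 1 + 2 + 3 + 4 + 5 + 6 = 21.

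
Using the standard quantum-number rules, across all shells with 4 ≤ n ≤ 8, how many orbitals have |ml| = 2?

40

For each n in the range, tally the orbitals obeying |ml| = 2:
n=4 → 4; n=5 → 6; n=6 → 8; n=7 → 10; n=8 → 12.
Total orbitals: 4 + 6 + 8 + 10 + 12 = 40.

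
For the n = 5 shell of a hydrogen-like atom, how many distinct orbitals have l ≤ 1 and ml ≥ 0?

For n = 5, l ranges over 0 … 4.
Orbitals with l ≤ 1 and ml ≥ 0, by l: l=0 → 1; l=1 → 2.
Total orbitals: 1 + 2 = 3.

3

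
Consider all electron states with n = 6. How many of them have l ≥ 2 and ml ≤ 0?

36

Orbitals with l ≥ 2 and ml ≤ 0, by l: l=2 → 3; l=3 → 4; l=4 → 5; l=5 → 6.
Orbitals: 3 + 4 + 5 + 6 = 18. Each orbital carries two spin states, so 18 × 2 = 36 states.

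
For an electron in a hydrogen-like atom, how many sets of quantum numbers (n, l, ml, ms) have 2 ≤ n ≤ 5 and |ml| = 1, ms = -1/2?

20

Count contributing orbitals for each principal shell:
n=2 → 2; n=3 → 4; n=4 → 6; n=5 → 8.
Orbitals: 2 + 4 + 6 + 8 = 20. With ms fixed to -1/2 there is one state per orbital, so 20 states.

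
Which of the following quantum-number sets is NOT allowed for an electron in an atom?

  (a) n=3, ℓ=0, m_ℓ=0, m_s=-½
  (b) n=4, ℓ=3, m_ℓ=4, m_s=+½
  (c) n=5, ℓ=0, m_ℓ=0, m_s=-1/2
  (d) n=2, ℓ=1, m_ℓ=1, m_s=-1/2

(b)

(b) has |m_ℓ| = 4 > ℓ = 3, violating −ℓ ≤ m_ℓ ≤ ℓ.
The remaining sets (a), (c), (d) satisfy all four rules.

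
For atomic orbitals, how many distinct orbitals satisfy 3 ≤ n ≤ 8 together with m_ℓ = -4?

10

Count contributing orbitals for each principal shell:
n=5 → 1; n=6 → 2; n=7 → 3; n=8 → 4.
Total orbitals: 1 + 2 + 3 + 4 = 10.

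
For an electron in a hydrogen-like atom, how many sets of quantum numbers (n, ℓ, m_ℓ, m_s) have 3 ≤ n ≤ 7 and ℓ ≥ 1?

260

Count contributing orbitals for each principal shell:
n=3 → 8; n=4 → 15; n=5 → 24; n=6 → 35; n=7 → 48.
Orbitals: 8 + 15 + 24 + 35 + 48 = 130. Including both spin states (m_s = ±1/2) gives 2 × 130 = 260 states.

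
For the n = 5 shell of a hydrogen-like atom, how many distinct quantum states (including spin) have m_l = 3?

4

With n = 5 the allowed l are 0, 1, …, 4.
Per l-value: l=3 → 1; l=4 → 1.
Orbitals: 1 + 1 = 2. Each orbital carries two spin states, so 2 × 2 = 4 states.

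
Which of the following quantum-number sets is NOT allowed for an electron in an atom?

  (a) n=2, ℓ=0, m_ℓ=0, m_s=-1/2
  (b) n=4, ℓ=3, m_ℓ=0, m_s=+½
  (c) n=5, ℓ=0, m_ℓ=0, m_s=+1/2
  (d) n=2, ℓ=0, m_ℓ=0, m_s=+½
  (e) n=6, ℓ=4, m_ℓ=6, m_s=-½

(e)

(e) has |m_ℓ| = 6 > ℓ = 4, violating −ℓ ≤ m_ℓ ≤ ℓ.
The remaining sets (a), (b), (c), (d) satisfy all four rules.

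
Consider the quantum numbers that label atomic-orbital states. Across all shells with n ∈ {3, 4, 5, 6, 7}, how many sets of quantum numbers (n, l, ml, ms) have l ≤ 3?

146

Per-shell orbital counts meeting the constraint:
n=3 → 9; n=4 → 16; n=5 → 16; n=6 → 16; n=7 → 16.
Orbitals: 9 + 16 + 16 + 16 + 16 = 73. Including both spin states (ms = ±1/2) gives 2 × 73 = 146 states.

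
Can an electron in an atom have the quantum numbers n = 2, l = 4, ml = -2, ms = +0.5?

Not allowed

The orbital quantum number must satisfy 0 ≤ l ≤ n−1. With n = 2 the allowed l values are 0, 1, so l = 4 is out of range.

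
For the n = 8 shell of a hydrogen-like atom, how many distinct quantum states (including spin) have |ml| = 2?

24

With n = 8 the allowed l are 0, 1, …, 7.
Per l-value: l=2 → 2; l=3 → 2; l=4 → 2; l=5 → 2; l=6 → 2; l=7 → 2.
Orbitals: 2 + 2 + 2 + 2 + 2 + 2 = 12. Each orbital carries two spin states, so 12 × 2 = 24 states.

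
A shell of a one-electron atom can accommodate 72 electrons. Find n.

2n² = 72 ⇒ n² = 36 ⇒ n = 6.

n = 6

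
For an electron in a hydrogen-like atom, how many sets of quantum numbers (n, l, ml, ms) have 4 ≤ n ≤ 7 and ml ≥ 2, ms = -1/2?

Go shell by shell, enumerating (l, ml) with ml ≥ 2:
n=4 → 3; n=5 → 6; n=6 → 10; n=7 → 15.
Orbitals: 3 + 6 + 10 + 15 = 34. With ms fixed to -1/2 there is one state per orbital, so 34 states.

34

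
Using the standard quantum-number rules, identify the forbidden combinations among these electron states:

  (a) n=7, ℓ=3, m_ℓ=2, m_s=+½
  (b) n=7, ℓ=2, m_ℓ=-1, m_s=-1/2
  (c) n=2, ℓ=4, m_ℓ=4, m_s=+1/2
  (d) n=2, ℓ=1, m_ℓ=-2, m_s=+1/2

(c) has ℓ = 4 ≥ n = 2, violating 0 ≤ ℓ ≤ n−1.
(d) has |m_ℓ| = 2 > ℓ = 1, violating −ℓ ≤ m_ℓ ≤ ℓ.
The remaining sets (a), (b) satisfy all four rules.

(c) and (d)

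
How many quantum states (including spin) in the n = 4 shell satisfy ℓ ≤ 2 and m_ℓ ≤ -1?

6

The (ℓ, m_ℓ) pairs meeting ℓ ≤ 2 and m_ℓ ≤ -1 give: ℓ=1 → 1; ℓ=2 → 2.
Orbitals: 1 + 2 = 3. Each orbital carries two spin states, so 3 × 2 = 6 states.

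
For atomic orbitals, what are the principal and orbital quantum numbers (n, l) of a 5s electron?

The leading integer gives n = 5; the letter 's' means l = 0.

n = 5, l = 0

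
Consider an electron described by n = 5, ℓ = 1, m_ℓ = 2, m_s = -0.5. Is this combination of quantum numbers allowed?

The magnetic quantum number must satisfy −ℓ ≤ m_ℓ ≤ ℓ. With ℓ = 1, m_ℓ can only be -1, 0, 1, so m_ℓ = 2 is forbidden.

No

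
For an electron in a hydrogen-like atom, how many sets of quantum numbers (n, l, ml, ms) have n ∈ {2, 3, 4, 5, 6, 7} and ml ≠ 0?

Treat each shell separately and count matching orbitals:
n=2 → 2; n=3 → 6; n=4 → 12; n=5 → 20; n=6 → 30; n=7 → 42.
Orbitals: 2 + 6 + 12 + 20 + 30 + 42 = 112. Including both spin states (ms = ±1/2) gives 2 × 112 = 224 states.

224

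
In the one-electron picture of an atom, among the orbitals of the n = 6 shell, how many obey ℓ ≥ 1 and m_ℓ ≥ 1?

Per ℓ-value: ℓ=1 → 1; ℓ=2 → 2; ℓ=3 → 3; ℓ=4 → 4; ℓ=5 → 5.
Total orbitals: 1 + 2 + 3 + 4 + 5 = 15.

15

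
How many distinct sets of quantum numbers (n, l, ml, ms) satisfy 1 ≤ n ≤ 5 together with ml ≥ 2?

20

Per-shell orbital counts meeting the constraint:
n=3 → 1; n=4 → 3; n=5 → 6.
Orbitals: 1 + 3 + 6 = 10. Including both spin states (ms = ±1/2) gives 2 × 10 = 20 states.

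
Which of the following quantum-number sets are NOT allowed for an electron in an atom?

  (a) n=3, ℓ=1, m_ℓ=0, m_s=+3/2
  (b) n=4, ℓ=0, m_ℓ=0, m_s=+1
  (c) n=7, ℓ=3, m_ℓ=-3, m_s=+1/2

(a) has m_s = +3/2, but an electron's spin must be ±1/2.
(b) has m_s = +1, but an electron's spin must be ±1/2.
The remaining set (c) satisfies all four rules.

(a) and (b)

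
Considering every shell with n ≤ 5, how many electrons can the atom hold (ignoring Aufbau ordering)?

110

Total orbitals = 1² + 2² + 3² + 4² + 5² = 55. Doubling for spin gives 110 electrons.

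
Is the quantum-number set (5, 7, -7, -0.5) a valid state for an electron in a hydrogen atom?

Not allowed

The orbital quantum number must satisfy 0 ≤ l ≤ n−1. With n = 5 the allowed l values are 0, 1, 2, 3, 4, so l = 7 is out of range.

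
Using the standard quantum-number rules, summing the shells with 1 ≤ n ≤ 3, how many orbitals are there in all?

14

Shell n has n² orbitals: 1²=1 + 2²=4 + 3²=9 = 14 orbitals.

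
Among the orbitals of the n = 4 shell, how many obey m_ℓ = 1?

The n = 4 shell has ℓ = 0 through 3; check each.
The (ℓ, m_ℓ) pairs meeting m_ℓ = 1 give: ℓ=1 → 1; ℓ=2 → 1; ℓ=3 → 1.
Total orbitals: 1 + 1 + 1 = 3.

3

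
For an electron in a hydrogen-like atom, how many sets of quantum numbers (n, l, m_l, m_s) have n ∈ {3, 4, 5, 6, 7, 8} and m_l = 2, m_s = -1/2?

21

Count contributing orbitals for each principal shell:
n=3 → 1; n=4 → 2; n=5 → 3; n=6 → 4; n=7 → 5; n=8 → 6.
Orbitals: 1 + 2 + 3 + 4 + 5 + 6 = 21. With m_s fixed to -1/2 there is one state per orbital, so 21 states.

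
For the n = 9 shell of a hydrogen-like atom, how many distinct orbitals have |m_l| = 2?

14

Orbitals with |m_l| = 2, by l: l=2 → 2; l=3 → 2; l=4 → 2; l=5 → 2; l=6 → 2; l=7 → 2; l=8 → 2.
Total orbitals: 2 + 2 + 2 + 2 + 2 + 2 + 2 = 14.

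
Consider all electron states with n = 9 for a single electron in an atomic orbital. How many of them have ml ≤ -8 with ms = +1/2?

1

For n = 9, l ranges over 0 … 8.
Per l-value: l=8 → 1.
Orbitals: 1. With ms fixed to a single value there is one state per orbital, giving 1 state.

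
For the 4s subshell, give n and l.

n = 4, l = 0

The leading integer gives n = 4; the letter 's' means l = 0.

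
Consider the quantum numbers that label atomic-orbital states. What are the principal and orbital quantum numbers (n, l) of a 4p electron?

n = 4, l = 1

The leading integer gives n = 4; the letter 'p' means l = 1.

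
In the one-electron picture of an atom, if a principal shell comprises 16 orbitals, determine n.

n² = 16 ⇒ n = 4.

n = 4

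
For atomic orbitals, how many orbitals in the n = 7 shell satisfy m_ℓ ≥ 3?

10

The n = 7 shell has ℓ = 0 through 6; check each.
The (ℓ, m_ℓ) pairs meeting m_ℓ ≥ 3 give: ℓ=3 → 1; ℓ=4 → 2; ℓ=5 → 3; ℓ=6 → 4.
Total orbitals: 1 + 2 + 3 + 4 = 10.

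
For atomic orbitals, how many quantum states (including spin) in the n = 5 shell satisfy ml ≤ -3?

6

The n = 5 shell has l = 0 through 4; check each.
Orbitals with ml ≤ -3, by l: l=3 → 1; l=4 → 2.
Orbitals: 1 + 2 = 3. Each orbital carries two spin states, so 3 × 2 = 6 states.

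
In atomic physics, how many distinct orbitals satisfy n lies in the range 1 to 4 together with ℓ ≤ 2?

Per-shell orbital counts meeting the constraint:
n=1 → 1; n=2 → 4; n=3 → 9; n=4 → 9.
Total orbitals: 1 + 4 + 9 + 9 = 23.

23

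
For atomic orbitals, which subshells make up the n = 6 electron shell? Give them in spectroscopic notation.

6s, 6p, 6d, 6f, 6g, 6h

For n = 6, l runs from 0 to 5. In spectroscopic notation l = 0,1,2,… ↔ s,p,d,f,g,h,i, so the subshells are 6s, 6p, 6d, 6f, 6g, 6h.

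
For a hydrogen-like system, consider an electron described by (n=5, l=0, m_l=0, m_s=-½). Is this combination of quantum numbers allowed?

Valid

n = 5 is a positive integer. l = 0 satisfies 0 ≤ l ≤ n−1 = 4. m_l = 0 lies in the range −l … +l (here 0). m_s = -1/2 is one of ±1/2.
All four constraints are satisfied.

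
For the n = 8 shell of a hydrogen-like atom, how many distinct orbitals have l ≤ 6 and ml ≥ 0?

With n = 8 the allowed l are 0, 1, …, 7.
Contributions: l=0 → 1; l=1 → 2; l=2 → 3; l=3 → 4; l=4 → 5; l=5 → 6; l=6 → 7.
Total orbitals: 1 + 2 + 3 + 4 + 5 + 6 + 7 = 28.

28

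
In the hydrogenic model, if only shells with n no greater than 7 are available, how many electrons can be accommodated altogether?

Total orbitals = 1² + 2² + 3² + 4² + 5² + 6² + 7² = 140. Doubling for spin gives 280 electrons.

280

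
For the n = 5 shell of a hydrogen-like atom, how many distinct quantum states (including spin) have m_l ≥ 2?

12

Contributions: l=2 → 1; l=3 → 2; l=4 → 3.
Orbitals: 1 + 2 + 3 = 6. Each orbital carries two spin states, so 6 × 2 = 12 states.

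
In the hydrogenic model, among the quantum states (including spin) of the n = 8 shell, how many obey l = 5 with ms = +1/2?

11

Per l-value: l=5 → 11.
Orbitals: 11. With ms fixed to a single value there is one state per orbital, giving 11 states.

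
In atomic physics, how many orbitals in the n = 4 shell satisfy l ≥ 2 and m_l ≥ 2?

With n = 4 the allowed l are 0, 1, …, 3.
Per l-value: l=2 → 1; l=3 → 2.
Total orbitals: 1 + 2 = 3.

3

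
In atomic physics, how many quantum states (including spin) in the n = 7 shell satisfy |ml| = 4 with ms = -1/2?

Contributions: l=4 → 2; l=5 → 2; l=6 → 2.
Orbitals: 2 + 2 + 2 = 6. With ms fixed to a single value there is one state per orbital, giving 6 states.

6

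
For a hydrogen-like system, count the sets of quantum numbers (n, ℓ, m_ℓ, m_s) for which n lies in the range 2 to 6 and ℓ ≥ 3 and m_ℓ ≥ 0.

56

Per-shell orbital counts meeting the constraint:
n=4 → 4; n=5 → 9; n=6 → 15.
Orbitals: 4 + 9 + 15 = 28. Including both spin states (m_s = ±1/2) gives 2 × 28 = 56 states.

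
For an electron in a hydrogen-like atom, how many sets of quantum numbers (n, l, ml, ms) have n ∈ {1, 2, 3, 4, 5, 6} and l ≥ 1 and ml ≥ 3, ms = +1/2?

Count contributing orbitals for each principal shell:
n=4 → 1; n=5 → 3; n=6 → 6.
Orbitals: 1 + 3 + 6 = 10. With ms fixed to +1/2 there is one state per orbital, so 10 states.

10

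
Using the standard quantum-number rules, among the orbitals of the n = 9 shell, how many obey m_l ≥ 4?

Contributions: l=4 → 1; l=5 → 2; l=6 → 3; l=7 → 4; l=8 → 5.
Total orbitals: 1 + 2 + 3 + 4 + 5 = 15.

15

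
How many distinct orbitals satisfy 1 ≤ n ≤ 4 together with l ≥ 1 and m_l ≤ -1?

10

Count contributing orbitals for each principal shell:
n=2 → 1; n=3 → 3; n=4 → 6.
Total orbitals: 1 + 3 + 6 = 10.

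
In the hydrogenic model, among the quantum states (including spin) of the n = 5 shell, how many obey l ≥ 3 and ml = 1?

4

Per l-value: l=3 → 1; l=4 → 1.
Orbitals: 1 + 1 = 2. Each orbital carries two spin states, so 2 × 2 = 4 states.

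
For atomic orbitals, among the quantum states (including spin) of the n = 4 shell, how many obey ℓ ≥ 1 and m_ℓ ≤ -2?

The n = 4 shell has ℓ = 0 through 3; check each.
Contributions: ℓ=2 → 1; ℓ=3 → 2.
Orbitals: 1 + 2 = 3. Each orbital carries two spin states, so 3 × 2 = 6 states.

6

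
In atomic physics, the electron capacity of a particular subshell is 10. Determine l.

l = 2 (d)

2(2l+1) = 10 ⇒ 2l+1 = 5 ⇒ l = 2.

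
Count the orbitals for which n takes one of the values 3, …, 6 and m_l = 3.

Work shell by shell — for each n, count the (l, m_l) pairs that satisfy m_l = 3:
n=4 → 1; n=5 → 2; n=6 → 3.
Total orbitals: 1 + 2 + 3 = 6.

6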